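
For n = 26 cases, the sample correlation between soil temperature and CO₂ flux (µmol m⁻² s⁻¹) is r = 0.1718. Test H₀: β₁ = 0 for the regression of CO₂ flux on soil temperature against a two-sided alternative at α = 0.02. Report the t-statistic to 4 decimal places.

t = r·√(n − 2)/√(1 − r²) = 0.1718·√24/√0.970485 = 0.8543.
df = n − 2 = 24.
Two-sided p ≈ 0.4014, which is ≥ 0.02, so fail to reject H₀.
The data do not give significant evidence of a linear association between soil temperature and CO₂ flux.

t = 0.8543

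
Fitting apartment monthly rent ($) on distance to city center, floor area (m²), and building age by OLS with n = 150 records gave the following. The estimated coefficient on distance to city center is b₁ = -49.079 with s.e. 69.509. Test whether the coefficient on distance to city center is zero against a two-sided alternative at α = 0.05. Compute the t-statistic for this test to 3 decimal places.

t = -0.706

H₀: β₁ = 0 vs H₁: β₁ ≠ 0.
t = (b₁ − β₁⁰)/SE = -49.079 / 69.509 = -0.706.
df = n − k − 1 = 150 − 3 − 1 = 146.
Two-sided p ≈ 0.4813, which is ≥ 0.05, so fail to reject H₀.
The data do not give significant evidence of an association between distance to city center and apartment monthly rent, after adjusting for the other predictors.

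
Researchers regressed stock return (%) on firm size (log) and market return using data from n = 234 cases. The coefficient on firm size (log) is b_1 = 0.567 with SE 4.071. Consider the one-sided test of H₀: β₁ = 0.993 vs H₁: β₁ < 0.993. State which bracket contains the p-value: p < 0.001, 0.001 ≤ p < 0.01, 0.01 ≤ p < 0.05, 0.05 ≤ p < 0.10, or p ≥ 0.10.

t = (0.567 − 0.993) / 4.071 = -0.105.
df = n − k − 1 = 234 − 2 − 1 = 231.
One-sided p = P(T_{231} < t) ≈ 0.4584.
So p ≥ 0.10.

p ≥ 0.10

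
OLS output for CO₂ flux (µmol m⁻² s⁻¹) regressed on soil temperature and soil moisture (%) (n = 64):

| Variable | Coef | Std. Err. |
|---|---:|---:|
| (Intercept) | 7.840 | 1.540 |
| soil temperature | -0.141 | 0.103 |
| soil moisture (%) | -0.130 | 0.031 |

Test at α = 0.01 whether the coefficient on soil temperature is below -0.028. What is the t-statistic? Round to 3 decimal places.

Read off: b = -0.141, SE = 0.103 for soil temperature.
H₀: β₁ = -0.028 vs H₁: β₁ < -0.028.
t = (-0.141 − (-0.028)) / 0.103 = -1.097.
df = n − k − 1 = 64 − 2 − 1 = 61.
One-sided p ≈ 0.1385, which is ≥ 0.01, so fail to reject H₀.
The data do not give significant evidence that the true slope on soil temperature is below -0.028 µmol m⁻² s⁻¹ per unit, holding the other predictors fixed.

t = -1.097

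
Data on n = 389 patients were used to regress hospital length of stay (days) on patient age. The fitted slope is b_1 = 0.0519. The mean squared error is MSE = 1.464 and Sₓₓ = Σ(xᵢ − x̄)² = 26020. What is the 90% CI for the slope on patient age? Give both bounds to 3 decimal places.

(0.040, 0.064)

SE(b_1) = √(MSE/Sₓₓ) = √(1.464/26020) = 0.00750096.
df = n − 2 = 387.
t* = t_{0.05, 387} = 1.648801.
Margin = t* × SE = 1.648801 × 0.00750096 = 0.01237.
CI: 0.0519 ± 0.01237 → (0.040, 0.064).
With 90% confidence, each one-unit increase in patient age is associated with a change of between 0.040 and 0.064 days in hospital length of stay.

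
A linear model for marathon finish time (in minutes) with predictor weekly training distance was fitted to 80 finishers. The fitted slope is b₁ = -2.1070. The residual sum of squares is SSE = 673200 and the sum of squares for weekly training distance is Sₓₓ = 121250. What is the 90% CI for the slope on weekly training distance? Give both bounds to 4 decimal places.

MSE = SSE/(n − 2) = 673200/78 = 8630.77.
SE(b₁) = √(MSE/Sₓₓ) = √(8630.77/121250) = 0.266799.
df = n − 2 = 78.
t* = t_{0.05, 78} = 1.664625.
Margin = t* × SE = 1.664625 × 0.266799 = 0.444120.
CI: -2.1070 ± 0.444120 → (-2.5511, -1.6629).
With 90% confidence, each one-unit increase in weekly training distance is associated with a change of between -2.5511 and -1.6629 minutes in marathon finish time.

(-2.5511, -1.6629)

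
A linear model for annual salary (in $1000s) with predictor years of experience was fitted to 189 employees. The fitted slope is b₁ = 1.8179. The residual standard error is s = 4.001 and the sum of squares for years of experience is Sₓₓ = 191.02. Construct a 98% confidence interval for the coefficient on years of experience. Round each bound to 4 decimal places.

(1.1386, 2.4972)

SE(b₁) = s/√Sₓₓ = 4.001/√191.02 = 0.289487.
df = n − 2 = 187.
t* = t_{0.01, 187} = 2.346454.
Margin = t* × SE = 2.346454 × 0.289487 = 0.679268.
CI: 1.8179 ± 0.679268 → (1.1386, 2.4972).
With 98% confidence, each one-unit increase in years of experience is associated with a change of between 1.1386 and 2.4972 $1000s in annual salary.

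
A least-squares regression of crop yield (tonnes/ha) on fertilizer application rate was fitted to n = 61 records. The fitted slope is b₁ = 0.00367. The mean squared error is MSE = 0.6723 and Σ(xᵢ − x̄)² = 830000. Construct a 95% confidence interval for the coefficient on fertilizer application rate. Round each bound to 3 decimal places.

SE(b₁) = √(MSE/Sₓₓ) = √(0.6723/830000) = 0.0009.
df = n − 2 = 59.
t* = t_{0.025, 59} = 2.000995.
Margin = t* × SE = 2.000995 × 0.0009 = 0.00180.
CI: 0.00367 ± 0.00180 → (0.002, 0.005).
With 95% confidence, each one-unit increase in fertilizer application rate is associated with a change of between 0.002 and 0.005 tonnes/ha in crop yield.

(0.002, 0.005)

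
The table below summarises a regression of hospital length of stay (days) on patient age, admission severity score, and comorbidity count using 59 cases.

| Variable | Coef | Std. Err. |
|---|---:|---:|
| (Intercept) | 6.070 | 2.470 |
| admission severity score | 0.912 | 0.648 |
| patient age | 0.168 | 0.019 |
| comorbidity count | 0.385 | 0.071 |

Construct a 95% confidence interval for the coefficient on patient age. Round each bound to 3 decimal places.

(0.130, 0.206)

Read off: b = 0.168, SE = 0.019 for patient age.
df = n − k − 1 = 59 − 3 − 1 = 55.
t* = t_{0.025, 55} = 2.004045.
Margin = t* × SE = 2.004045 × 0.019 = 0.03808.
CI: 0.168 ± 0.03808 → (0.130, 0.206).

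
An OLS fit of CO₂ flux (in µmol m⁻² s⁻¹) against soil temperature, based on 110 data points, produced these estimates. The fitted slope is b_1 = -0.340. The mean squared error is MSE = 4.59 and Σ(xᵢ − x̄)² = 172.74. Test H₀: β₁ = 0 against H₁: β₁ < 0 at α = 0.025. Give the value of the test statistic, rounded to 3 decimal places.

t = -2.086

SE(b_1) = √(MSE/Sₓₓ) = √(4.59/172.74) = 0.163008.
t = -0.340 / 0.163008 = -2.086.
df = n − 2 = 108.
One-sided p ≈ 0.0197, which is < 0.025, so reject H₀.
There is evidence that the true slope on soil temperature is negative.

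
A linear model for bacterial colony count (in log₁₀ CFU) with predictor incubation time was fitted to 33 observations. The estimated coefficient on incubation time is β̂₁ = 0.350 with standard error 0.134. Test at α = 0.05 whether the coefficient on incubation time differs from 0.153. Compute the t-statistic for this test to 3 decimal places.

t = 1.470

H₀: β₁ = 0.153 vs H₁: β₁ ≠ 0.153.
t = (β̂₁ − β₁⁰)/SE = (0.350 − 0.153) / 0.134 = 1.470.
df = n − 2 = 33 − 2 = 31.
Two-sided p ≈ 0.1516, which is ≥ 0.05, so fail to reject H₀.
The data are consistent with a true slope of 0.153 log₁₀ CFU per unit of incubation time.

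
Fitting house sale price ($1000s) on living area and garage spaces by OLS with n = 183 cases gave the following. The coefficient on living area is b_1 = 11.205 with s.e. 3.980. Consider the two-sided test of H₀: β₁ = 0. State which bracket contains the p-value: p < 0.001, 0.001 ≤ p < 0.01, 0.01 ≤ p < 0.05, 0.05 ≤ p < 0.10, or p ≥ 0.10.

0.001 ≤ p < 0.01

t = 11.205 / 3.980 = 2.815.
df = n − k − 1 = 183 − 2 − 1 = 180.
Two-sided p = 2·P(T_{180} > |t|) ≈ 0.0054.
So 0.001 ≤ p < 0.01.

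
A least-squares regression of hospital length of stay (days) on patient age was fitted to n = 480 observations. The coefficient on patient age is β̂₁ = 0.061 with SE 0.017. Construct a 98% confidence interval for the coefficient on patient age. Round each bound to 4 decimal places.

(0.0213, 0.1007)

df = n − 2 = 480 − 2 = 478.
t* = t_{0.01, 478} = 2.334174.
Margin = t* × SE = 2.334174 × 0.017 = 0.039681.
CI: 0.061 ± 0.039681 → (0.0213, 0.1007).
With 98% confidence, each one-unit increase in patient age is associated with a change of between 0.0213 and 0.1007 days in hospital length of stay.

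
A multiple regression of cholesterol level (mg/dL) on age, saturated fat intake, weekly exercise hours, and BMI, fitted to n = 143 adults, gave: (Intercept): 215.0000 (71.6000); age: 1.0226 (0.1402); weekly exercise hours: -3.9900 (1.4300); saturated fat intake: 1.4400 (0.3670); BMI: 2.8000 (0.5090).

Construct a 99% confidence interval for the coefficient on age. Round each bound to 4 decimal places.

Read off: b = 1.0226, SE = 0.1402 for age.
df = n − k − 1 = 143 − 4 − 1 = 138.
t* = t_{0.005, 138} = 2.611925.
Margin = t* × SE = 2.611925 × 0.1402 = 0.366192.
CI: 1.0226 ± 0.366192 → (0.6564, 1.3888).

(0.6564, 1.3888)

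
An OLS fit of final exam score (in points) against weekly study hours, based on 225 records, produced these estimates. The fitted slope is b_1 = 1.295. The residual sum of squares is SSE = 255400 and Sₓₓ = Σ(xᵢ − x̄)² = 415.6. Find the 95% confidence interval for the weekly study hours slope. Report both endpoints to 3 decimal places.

MSE = SSE/(n − 2) = 255400/223 = 1145.29.
SE(b_1) = √(MSE/Sₓₓ) = √(1145.29/415.6) = 1.66005.
df = n − 2 = 223.
t* = t_{0.025, 223} = 1.970659.
Margin = t* × SE = 1.970659 × 1.66005 = 3.27139.
CI: 1.295 ± 3.27139 → (-1.976, 4.566).
With 95% confidence, each one-unit increase in weekly study hours is associated with a change of between -1.976 and 4.566 points in final exam score.

(-1.976, 4.566)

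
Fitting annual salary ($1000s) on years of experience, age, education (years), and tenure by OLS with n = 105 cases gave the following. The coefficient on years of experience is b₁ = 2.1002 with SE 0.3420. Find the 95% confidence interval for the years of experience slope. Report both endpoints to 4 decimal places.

(1.4217, 2.7787)

df = n − k − 1 = 105 − 4 − 1 = 100.
t* = t_{0.025, 100} = 1.983972.
Margin = t* × SE = 1.983972 × 0.3420 = 0.678518.
CI: 2.1002 ± 0.678518 → (1.4217, 2.7787).
With 95% confidence, each one-unit increase in years of experience is associated with a change of between 1.4217 and 2.7787 $1000s in annual salary, holding the other predictors fixed.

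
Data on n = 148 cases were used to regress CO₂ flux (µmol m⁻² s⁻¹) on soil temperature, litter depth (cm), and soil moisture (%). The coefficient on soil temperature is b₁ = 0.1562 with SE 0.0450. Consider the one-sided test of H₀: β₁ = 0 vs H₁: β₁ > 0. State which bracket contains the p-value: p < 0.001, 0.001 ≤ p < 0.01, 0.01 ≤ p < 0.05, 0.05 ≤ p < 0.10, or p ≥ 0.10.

p < 0.001

t = 0.1562 / 0.0450 = 3.471.
df = n − k − 1 = 148 − 3 − 1 = 144.
One-sided p = P(T_{144} > t) ≈ 0.0003.
So p < 0.001.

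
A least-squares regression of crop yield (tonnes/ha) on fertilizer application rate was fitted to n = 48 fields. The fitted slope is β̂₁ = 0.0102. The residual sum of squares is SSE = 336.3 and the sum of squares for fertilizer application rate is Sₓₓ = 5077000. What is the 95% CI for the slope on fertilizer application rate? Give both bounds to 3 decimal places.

(0.008, 0.013)

MSE = SSE/(n − 2) = 336.3/46 = 7.31087.
SE(β̂₁) = √(MSE/Sₓₓ) = √(7.31087/5077000) = 0.0012.
df = n − 2 = 46.
t* = t_{0.025, 46} = 2.012896.
Margin = t* × SE = 2.012896 × 0.0012 = 0.00242.
CI: 0.0102 ± 0.00242 → (0.008, 0.013).
With 95% confidence, each one-unit increase in fertilizer application rate is associated with a change of between 0.008 and 0.013 tonnes/ha in crop yield.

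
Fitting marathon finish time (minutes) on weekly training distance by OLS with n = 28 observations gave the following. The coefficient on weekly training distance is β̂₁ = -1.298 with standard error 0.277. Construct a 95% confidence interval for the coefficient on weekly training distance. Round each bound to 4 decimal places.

df = n − 2 = 28 − 2 = 26.
t* = t_{0.025, 26} = 2.055529.
Margin = t* × SE = 2.055529 × 0.277 = 0.569382.
CI: -1.298 ± 0.569382 → (-1.8674, -0.7286).
With 95% confidence, each one-unit increase in weekly training distance is associated with a change of between -1.8674 and -0.7286 minutes in marathon finish time.

(-1.8674, -0.7286)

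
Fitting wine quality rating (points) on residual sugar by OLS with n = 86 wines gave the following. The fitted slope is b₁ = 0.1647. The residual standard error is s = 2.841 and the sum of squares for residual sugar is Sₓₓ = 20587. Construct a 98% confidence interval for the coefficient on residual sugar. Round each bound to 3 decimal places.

(0.118, 0.212)

SE(b₁) = s/√Sₓₓ = 2.841/√20587 = 0.0198004.
df = n − 2 = 84.
t* = t_{0.01, 84} = 2.371564.
Margin = t* × SE = 2.371564 × 0.0198004 = 0.04696.
CI: 0.1647 ± 0.04696 → (0.118, 0.212).
With 98% confidence, each one-unit increase in residual sugar is associated with a change of between 0.118 and 0.212 points in wine quality rating.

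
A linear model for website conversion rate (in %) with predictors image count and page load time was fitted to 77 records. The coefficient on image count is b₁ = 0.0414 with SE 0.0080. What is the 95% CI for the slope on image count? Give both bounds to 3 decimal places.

df = n − k − 1 = 77 − 2 − 1 = 74.
t* = t_{0.025, 74} = 1.992543.
Margin = t* × SE = 1.992543 × 0.0080 = 0.01594.
CI: 0.0414 ± 0.01594 → (0.025, 0.057).
With 95% confidence, each one-unit increase in image count is associated with a change of between 0.025 and 0.057 % in website conversion rate, holding the other predictors fixed.

(0.025, 0.057)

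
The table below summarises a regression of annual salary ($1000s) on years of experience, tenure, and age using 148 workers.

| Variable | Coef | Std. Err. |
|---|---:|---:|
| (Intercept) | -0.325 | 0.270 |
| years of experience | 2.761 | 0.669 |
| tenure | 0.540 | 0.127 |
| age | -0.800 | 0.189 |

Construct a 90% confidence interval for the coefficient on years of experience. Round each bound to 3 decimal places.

(1.653, 3.869)

Read off: b = 2.761, SE = 0.669 for years of experience.
df = n − k − 1 = 148 − 3 − 1 = 144.
t* = t_{0.05, 144} = 1.655504.
Margin = t* × SE = 1.655504 × 0.669 = 1.10753.
CI: 2.761 ± 1.10753 → (1.653, 3.869).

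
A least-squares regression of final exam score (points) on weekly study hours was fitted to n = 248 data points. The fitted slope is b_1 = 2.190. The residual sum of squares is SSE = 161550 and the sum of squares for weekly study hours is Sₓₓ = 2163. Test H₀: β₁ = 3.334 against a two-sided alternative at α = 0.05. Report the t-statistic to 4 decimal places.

t = -2.0762

MSE = SSE/(n − 2) = 161550/246 = 656.707.
SE(b_1) = √(MSE/Sₓₓ) = √(656.707/2163) = 0.551008.
t = (2.190 − 3.334) / 0.551008 = -2.0762.
df = n − 2 = 246.
Two-sided p ≈ 0.0389, which is < 0.05, so reject H₀.
There is evidence that the true slope on weekly study hours differs from 3.334 points per unit.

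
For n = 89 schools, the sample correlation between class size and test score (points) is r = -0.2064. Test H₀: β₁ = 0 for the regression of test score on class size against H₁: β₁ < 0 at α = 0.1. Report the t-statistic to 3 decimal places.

t = r·√(n − 2)/√(1 − r²) = -0.2064·√87/√0.957399 = -1.968.
df = n − 2 = 87.
One-sided p ≈ 0.0262, which is < 0.1, so reject H₀.
There is evidence of a linear association between class size and test score.

t = -1.968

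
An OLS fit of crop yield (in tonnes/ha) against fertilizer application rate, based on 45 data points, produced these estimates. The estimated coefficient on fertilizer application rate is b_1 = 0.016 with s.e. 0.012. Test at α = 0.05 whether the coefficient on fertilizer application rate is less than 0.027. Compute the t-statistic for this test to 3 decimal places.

H₀: β₁ = 0.027 vs H₁: β₁ < 0.027.
t = (b_1 − β₁⁰)/SE = (0.016 − 0.027) / 0.012 = -0.917.
df = n − 2 = 45 − 2 = 43.
One-sided p ≈ 0.1822, which is ≥ 0.05, so fail to reject H₀.
The data do not give significant evidence that the true slope on fertilizer application rate is below 0.027 tonnes/ha per unit.

t = -0.917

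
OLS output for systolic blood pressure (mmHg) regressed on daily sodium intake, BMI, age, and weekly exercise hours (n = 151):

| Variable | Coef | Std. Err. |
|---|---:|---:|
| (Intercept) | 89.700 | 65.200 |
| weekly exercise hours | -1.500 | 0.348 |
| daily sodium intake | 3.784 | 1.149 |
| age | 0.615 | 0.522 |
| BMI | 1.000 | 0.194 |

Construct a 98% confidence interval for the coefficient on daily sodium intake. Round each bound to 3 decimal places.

Read off: b = 3.784, SE = 1.149 for daily sodium intake.
df = n − k − 1 = 151 − 4 − 1 = 146.
t* = t_{0.01, 146} = 2.35216.
Margin = t* × SE = 2.35216 × 1.149 = 2.70263.
CI: 3.784 ± 2.70263 → (1.081, 6.487).

(1.081, 6.487)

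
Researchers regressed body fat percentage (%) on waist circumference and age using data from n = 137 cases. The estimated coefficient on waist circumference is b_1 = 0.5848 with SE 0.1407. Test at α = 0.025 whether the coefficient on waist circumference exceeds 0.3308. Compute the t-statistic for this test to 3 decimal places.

t = 1.805

H₀: β₁ = 0.3308 vs H₁: β₁ > 0.3308.
t = (b_1 − β₁⁰)/SE = (0.5848 − 0.3308) / 0.1407 = 1.805.
df = n − k − 1 = 137 − 2 − 1 = 134.
One-sided p ≈ 0.0366, which is ≥ 0.025, so fail to reject H₀.
The data do not give significant evidence that the true slope on waist circumference exceeds 0.3308 % per unit, holding the other predictors fixed.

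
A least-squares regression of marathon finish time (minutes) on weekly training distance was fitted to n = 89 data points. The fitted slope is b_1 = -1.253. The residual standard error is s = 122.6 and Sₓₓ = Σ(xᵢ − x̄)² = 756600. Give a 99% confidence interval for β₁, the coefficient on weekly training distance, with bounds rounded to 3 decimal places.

SE(b_1) = s/√Sₓₓ = 122.6/√756600 = 0.140947.
df = n − 2 = 87.
t* = t_{0.005, 87} = 2.633527.
Margin = t* × SE = 2.633527 × 0.140947 = 0.37119.
CI: -1.253 ± 0.37119 → (-1.624, -0.882).
With 99% confidence, each one-unit increase in weekly training distance is associated with a change of between -1.624 and -0.882 minutes in marathon finish time.

(-1.624, -0.882)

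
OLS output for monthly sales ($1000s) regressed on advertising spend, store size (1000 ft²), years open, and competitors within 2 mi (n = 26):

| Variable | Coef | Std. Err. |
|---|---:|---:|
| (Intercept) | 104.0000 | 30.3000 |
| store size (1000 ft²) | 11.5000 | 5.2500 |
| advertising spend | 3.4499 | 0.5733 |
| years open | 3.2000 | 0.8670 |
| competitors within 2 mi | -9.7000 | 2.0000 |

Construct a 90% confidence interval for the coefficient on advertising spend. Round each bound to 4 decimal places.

(2.4634, 4.4364)

Read off: b = 3.4499, SE = 0.5733 for advertising spend.
df = n − k − 1 = 26 − 4 − 1 = 21.
t* = t_{0.05, 21} = 1.720743.
Margin = t* × SE = 1.720743 × 0.5733 = 0.986502.
CI: 3.4499 ± 0.986502 → (2.4634, 4.4364).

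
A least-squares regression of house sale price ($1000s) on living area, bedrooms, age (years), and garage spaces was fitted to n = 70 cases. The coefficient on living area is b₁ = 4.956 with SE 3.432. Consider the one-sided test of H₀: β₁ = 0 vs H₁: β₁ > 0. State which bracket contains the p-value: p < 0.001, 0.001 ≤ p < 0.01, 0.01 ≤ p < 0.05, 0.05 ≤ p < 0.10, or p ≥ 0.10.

0.05 ≤ p < 0.10

t = 4.956 / 3.432 = 1.444.
df = n − k − 1 = 70 − 4 − 1 = 65.
One-sided p = P(T_{65} > t) ≈ 0.0768.
So 0.05 ≤ p < 0.10.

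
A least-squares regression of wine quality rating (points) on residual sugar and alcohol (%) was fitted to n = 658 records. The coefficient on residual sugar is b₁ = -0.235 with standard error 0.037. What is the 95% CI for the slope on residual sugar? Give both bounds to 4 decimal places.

df = n − k − 1 = 658 − 2 − 1 = 655.
t* = t_{0.025, 655} = 1.963592.
Margin = t* × SE = 1.963592 × 0.037 = 0.072653.
CI: -0.235 ± 0.072653 → (-0.3077, -0.1623).
With 95% confidence, each one-unit increase in residual sugar is associated with a change of between -0.3077 and -0.1623 points in wine quality rating, holding the other predictors fixed.

(-0.3077, -0.1623)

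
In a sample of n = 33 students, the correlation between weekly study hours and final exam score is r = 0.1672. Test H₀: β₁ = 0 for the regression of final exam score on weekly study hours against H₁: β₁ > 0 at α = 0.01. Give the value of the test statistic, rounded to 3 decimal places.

t = r·√(n − 2)/√(1 − r²) = 0.1672·√31/√0.972044 = 0.944.
df = n − 2 = 31.
One-sided p ≈ 0.1762, which is ≥ 0.01, so fail to reject H₀.
The data do not give significant evidence of a linear association between weekly study hours and final exam score.

t = 0.944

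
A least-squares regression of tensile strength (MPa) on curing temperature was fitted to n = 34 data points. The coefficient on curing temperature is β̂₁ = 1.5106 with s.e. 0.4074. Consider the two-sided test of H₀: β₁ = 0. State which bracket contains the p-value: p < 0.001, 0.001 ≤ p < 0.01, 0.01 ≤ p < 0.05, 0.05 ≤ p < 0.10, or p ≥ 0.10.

p < 0.001

t = 1.5106 / 0.4074 = 3.708.
df = n − 2 = 34 − 2 = 32.
Two-sided p = 2·P(T_{32} > |t|) ≈ 0.0008.
So p < 0.001.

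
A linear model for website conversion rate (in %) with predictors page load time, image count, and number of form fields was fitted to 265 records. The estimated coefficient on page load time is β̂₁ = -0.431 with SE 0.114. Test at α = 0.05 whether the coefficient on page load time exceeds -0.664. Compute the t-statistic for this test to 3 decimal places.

H₀: β₁ = -0.664 vs H₁: β₁ > -0.664.
t = (β̂₁ − β₁⁰)/SE = (-0.431 − (-0.664)) / 0.114 = 2.044.
df = n − k − 1 = 265 − 3 − 1 = 261.
One-sided p ≈ 0.0210, which is < 0.05, so reject H₀.
There is evidence that the true slope on page load time exceeds -0.664 % per unit, holding the other predictors fixed.

t = 2.044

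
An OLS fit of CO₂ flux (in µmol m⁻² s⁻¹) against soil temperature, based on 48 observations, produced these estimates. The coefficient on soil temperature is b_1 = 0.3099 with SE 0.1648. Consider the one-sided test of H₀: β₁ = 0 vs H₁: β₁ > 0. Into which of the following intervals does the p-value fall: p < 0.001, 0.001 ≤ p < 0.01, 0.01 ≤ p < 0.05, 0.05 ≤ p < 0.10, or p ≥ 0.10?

t = 0.3099 / 0.1648 = 1.880.
df = n − 2 = 48 − 2 = 46.
One-sided p = P(T_{46} > t) ≈ 0.0332.
So 0.01 ≤ p < 0.05.

0.01 ≤ p < 0.05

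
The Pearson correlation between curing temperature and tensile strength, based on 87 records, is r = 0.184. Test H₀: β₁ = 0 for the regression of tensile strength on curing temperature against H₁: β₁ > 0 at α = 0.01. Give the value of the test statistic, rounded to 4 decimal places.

t = 1.7259

t = r·√(n − 2)/√(1 − r²) = 0.184·√85/√0.966144 = 1.7259.
df = n − 2 = 85.
One-sided p ≈ 0.0440, which is ≥ 0.01, so fail to reject H₀.
The data do not give significant evidence of a linear association between curing temperature and tensile strength.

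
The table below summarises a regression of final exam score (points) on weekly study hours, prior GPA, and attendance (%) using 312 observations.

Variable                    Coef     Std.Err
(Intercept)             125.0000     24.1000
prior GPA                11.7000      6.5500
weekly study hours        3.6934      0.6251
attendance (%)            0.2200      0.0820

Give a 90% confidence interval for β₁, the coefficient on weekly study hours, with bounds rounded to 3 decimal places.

(2.662, 4.725)

Read off: b = 3.6934, SE = 0.6251 for weekly study hours.
df = n − k − 1 = 312 − 3 − 1 = 308.
t* = t_{0.05, 308} = 1.649816.
Margin = t* × SE = 1.649816 × 0.6251 = 1.03130.
CI: 3.6934 ± 1.03130 → (2.662, 4.725).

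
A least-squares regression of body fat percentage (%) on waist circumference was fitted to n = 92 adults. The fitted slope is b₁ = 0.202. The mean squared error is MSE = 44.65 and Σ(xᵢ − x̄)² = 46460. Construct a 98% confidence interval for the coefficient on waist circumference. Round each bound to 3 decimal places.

(0.129, 0.275)

SE(b₁) = √(MSE/Sₓₓ) = √(44.65/46460) = 0.0310007.
df = n − 2 = 90.
t* = t_{0.01, 90} = 2.368497.
Margin = t* × SE = 2.368497 × 0.0310007 = 0.07343.
CI: 0.202 ± 0.07343 → (0.129, 0.275).
With 98% confidence, each one-unit increase in waist circumference is associated with a change of between 0.129 and 0.275 % in body fat percentage.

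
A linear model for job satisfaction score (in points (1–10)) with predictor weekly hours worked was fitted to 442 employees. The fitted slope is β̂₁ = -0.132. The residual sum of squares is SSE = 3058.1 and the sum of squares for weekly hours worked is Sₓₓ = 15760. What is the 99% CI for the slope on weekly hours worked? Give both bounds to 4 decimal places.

(-0.1863, -0.0777)

MSE = SSE/(n − 2) = 3058.1/440 = 6.95023.
SE(β̂₁) = √(MSE/Sₓₓ) = √(6.95023/15760) = 0.0210001.
df = n − 2 = 440.
t* = t_{0.005, 440} = 2.587049.
Margin = t* × SE = 2.587049 × 0.0210001 = 0.054328.
CI: -0.132 ± 0.054328 → (-0.1863, -0.0777).
With 99% confidence, each one-unit increase in weekly hours worked is associated with a change of between -0.1863 and -0.0777 points (1–10) in job satisfaction score.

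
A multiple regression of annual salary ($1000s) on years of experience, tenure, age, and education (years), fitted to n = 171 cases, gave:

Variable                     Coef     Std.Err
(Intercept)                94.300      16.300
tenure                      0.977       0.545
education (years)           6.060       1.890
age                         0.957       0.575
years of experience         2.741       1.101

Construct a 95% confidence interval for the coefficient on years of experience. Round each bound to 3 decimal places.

Read off: b = 2.741, SE = 1.101 for years of experience.
df = n − k − 1 = 171 − 4 − 1 = 166.
t* = t_{0.025, 166} = 1.974358.
Margin = t* × SE = 1.974358 × 1.101 = 2.17377.
CI: 2.741 ± 2.17377 → (0.567, 4.915).

(0.567, 4.915)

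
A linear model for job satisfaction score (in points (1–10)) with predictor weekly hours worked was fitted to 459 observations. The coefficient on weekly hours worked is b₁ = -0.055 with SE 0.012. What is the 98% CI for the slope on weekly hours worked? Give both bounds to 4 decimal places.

df = n − 2 = 459 − 2 = 457.
t* = t_{0.01, 457} = 2.334535.
Margin = t* × SE = 2.334535 × 0.012 = 0.028014.
CI: -0.055 ± 0.028014 → (-0.0830, -0.0270).
With 98% confidence, each one-unit increase in weekly hours worked is associated with a change of between -0.0830 and -0.0270 points (1–10) in job satisfaction score.

(-0.0830, -0.0270)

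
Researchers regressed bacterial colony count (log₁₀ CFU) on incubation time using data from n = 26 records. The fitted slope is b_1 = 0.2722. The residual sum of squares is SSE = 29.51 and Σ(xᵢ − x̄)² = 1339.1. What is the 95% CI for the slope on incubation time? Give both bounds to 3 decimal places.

(0.210, 0.335)

MSE = SSE/(n − 2) = 29.51/24 = 1.22958.
SE(b_1) = √(MSE/Sₓₓ) = √(1.22958/1339.1) = 0.0303021.
df = n − 2 = 24.
t* = t_{0.025, 24} = 2.063899.
Margin = t* × SE = 2.063899 × 0.0303021 = 0.06254.
CI: 0.2722 ± 0.06254 → (0.210, 0.335).
With 95% confidence, each one-unit increase in incubation time is associated with a change of between 0.210 and 0.335 log₁₀ CFU in bacterial colony count.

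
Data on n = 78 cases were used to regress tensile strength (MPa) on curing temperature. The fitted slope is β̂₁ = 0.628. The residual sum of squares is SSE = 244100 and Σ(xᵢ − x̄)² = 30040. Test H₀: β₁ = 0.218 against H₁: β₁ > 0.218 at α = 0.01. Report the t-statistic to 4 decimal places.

MSE = SSE/(n − 2) = 244100/76 = 3211.84.
SE(β̂₁) = √(MSE/Sₓₓ) = √(3211.84/30040) = 0.326984.
t = (0.628 − 0.218) / 0.326984 = 1.2539.
df = n − 2 = 76.
One-sided p ≈ 0.1069, which is ≥ 0.01, so fail to reject H₀.
The data do not give significant evidence that the true slope on curing temperature exceeds 0.218 MPa per unit.

t = 1.2539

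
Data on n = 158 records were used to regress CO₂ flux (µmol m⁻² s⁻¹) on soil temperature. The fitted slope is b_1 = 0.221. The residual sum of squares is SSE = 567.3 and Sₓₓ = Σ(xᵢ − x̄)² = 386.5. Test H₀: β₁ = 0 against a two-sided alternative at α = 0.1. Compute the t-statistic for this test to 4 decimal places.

MSE = SSE/(n − 2) = 567.3/156 = 3.63654.
SE(b_1) = √(MSE/Sₓₓ) = √(3.63654/386.5) = 0.0969995.
t = 0.221 / 0.0969995 = 2.2784.
df = n − 2 = 156.
Two-sided p ≈ 0.0241, which is < 0.1, so reject H₀.
There is evidence that soil temperature is associated with CO₂ flux.

t = 2.2784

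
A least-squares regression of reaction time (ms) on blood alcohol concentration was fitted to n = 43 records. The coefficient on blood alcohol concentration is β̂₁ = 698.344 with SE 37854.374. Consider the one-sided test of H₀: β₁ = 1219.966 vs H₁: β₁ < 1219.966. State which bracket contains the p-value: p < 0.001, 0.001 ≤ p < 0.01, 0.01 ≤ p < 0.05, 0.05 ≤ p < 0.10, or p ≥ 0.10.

t = (698.344 − 1219.966) / 37854.374 = -0.014.
df = n − 2 = 43 − 2 = 41.
One-sided p = P(T_{41} < t) ≈ 0.4945.
So p ≥ 0.10.

p ≥ 0.10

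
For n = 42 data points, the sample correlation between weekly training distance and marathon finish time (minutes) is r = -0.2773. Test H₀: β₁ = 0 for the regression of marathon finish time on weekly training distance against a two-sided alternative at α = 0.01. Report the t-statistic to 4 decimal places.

t = r·√(n − 2)/√(1 − r²) = -0.2773·√40/√0.923105 = -1.8254.
df = n − 2 = 40.
Two-sided p ≈ 0.0754, which is ≥ 0.01, so fail to reject H₀.
The data do not give significant evidence of a linear association between weekly training distance and marathon finish time.

t = -1.8254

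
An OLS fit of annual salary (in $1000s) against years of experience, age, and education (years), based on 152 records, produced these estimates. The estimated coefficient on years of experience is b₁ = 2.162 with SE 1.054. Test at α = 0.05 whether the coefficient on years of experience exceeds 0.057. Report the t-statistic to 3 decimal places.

H₀: β₁ = 0.057 vs H₁: β₁ > 0.057.
t = (b₁ − β₁⁰)/SE = (2.162 − 0.057) / 1.054 = 1.997.
df = n − k − 1 = 152 − 3 − 1 = 148.
One-sided p ≈ 0.0238, which is < 0.05, so reject H₀.
There is evidence that the true slope on years of experience exceeds 0.057 $1000s per unit, holding the other predictors fixed.

t = 1.997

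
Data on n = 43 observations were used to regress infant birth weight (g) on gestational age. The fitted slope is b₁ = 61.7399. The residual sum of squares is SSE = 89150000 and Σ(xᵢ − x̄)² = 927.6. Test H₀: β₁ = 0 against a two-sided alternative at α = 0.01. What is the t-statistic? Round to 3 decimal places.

t = 1.275

MSE = SSE/(n − 2) = 89150000/41 = 2.17439e+06.
SE(b₁) = √(MSE/Sₓₓ) = √(2.17439e+06/927.6) = 48.4159.
t = 61.7399 / 48.4159 = 1.275.
df = n − 2 = 41.
Two-sided p ≈ 0.2094, which is ≥ 0.01, so fail to reject H₀.
The data do not give significant evidence of an association between gestational age and infant birth weight.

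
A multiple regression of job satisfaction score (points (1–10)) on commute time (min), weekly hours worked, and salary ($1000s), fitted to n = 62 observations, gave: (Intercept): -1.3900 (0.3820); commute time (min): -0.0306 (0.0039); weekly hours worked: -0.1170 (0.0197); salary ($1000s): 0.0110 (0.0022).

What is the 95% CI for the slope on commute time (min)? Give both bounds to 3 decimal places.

(-0.038, -0.023)

Read off: b = -0.0306, SE = 0.0039 for commute time (min).
df = n − k − 1 = 62 − 3 − 1 = 58.
t* = t_{0.025, 58} = 2.001717.
Margin = t* × SE = 2.001717 × 0.0039 = 0.00781.
CI: -0.0306 ± 0.00781 → (-0.038, -0.023).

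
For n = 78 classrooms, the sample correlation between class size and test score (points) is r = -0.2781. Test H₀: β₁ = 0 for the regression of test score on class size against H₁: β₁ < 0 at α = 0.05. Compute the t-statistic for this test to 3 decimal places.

t = r·√(n − 2)/√(1 − r²) = -0.2781·√76/√0.92266 = -2.524.
df = n − 2 = 76.
One-sided p ≈ 0.0068, which is < 0.05, so reject H₀.
There is evidence of a linear association between class size and test score.

t = -2.524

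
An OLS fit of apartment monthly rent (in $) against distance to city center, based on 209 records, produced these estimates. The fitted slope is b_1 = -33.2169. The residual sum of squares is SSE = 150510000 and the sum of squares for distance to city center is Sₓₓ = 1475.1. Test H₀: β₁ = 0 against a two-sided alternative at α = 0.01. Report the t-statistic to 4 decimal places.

t = -1.4961

MSE = SSE/(n − 2) = 150510000/207 = 727101.
SE(b_1) = √(MSE/Sₓₓ) = √(727101/1475.1) = 22.2017.
t = -33.2169 / 22.2017 = -1.4961.
df = n − 2 = 207.
Two-sided p ≈ 0.1361, which is ≥ 0.01, so fail to reject H₀.
The data do not give significant evidence of an association between distance to city center and apartment monthly rent.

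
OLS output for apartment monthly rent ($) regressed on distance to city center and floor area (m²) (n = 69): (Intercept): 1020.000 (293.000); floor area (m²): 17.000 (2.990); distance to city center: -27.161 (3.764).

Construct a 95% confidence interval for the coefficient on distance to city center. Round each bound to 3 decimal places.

(-34.676, -19.646)

Read off: b = -27.161, SE = 3.764 for distance to city center.
df = n − k − 1 = 69 − 2 − 1 = 66.
t* = t_{0.025, 66} = 1.996564.
Margin = t* × SE = 1.996564 × 3.764 = 7.51507.
CI: -27.161 ± 7.51507 → (-34.676, -19.646).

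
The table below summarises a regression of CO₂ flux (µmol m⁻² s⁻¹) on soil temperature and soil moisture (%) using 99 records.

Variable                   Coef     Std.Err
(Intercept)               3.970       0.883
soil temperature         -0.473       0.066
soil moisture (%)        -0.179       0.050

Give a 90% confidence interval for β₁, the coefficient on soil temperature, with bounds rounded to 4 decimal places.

Read off: b = -0.473, SE = 0.066 for soil temperature.
df = n − k − 1 = 99 − 2 − 1 = 96.
t* = t_{0.05, 96} = 1.660881.
Margin = t* × SE = 1.660881 × 0.066 = 0.109618.
CI: -0.473 ± 0.109618 → (-0.5826, -0.3634).

(-0.5826, -0.3634)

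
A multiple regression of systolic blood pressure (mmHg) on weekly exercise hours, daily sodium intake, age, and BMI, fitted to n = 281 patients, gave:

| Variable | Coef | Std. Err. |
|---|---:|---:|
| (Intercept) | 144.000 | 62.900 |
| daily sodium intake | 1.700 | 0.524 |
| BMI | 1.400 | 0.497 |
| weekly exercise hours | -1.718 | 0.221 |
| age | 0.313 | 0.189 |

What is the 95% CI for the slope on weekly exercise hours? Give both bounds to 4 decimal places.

(-2.1531, -1.2829)

Read off: b = -1.718, SE = 0.221 for weekly exercise hours.
df = n − k − 1 = 281 − 4 − 1 = 276.
t* = t_{0.025, 276} = 1.968596.
Margin = t* × SE = 1.968596 × 0.221 = 0.435060.
CI: -1.718 ± 0.435060 → (-2.1531, -1.2829).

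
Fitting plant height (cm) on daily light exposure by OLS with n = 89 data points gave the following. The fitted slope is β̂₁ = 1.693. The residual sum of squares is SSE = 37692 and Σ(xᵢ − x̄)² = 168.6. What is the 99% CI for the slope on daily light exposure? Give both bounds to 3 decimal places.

(-2.529, 5.915)

MSE = SSE/(n − 2) = 37692/87 = 433.241.
SE(β̂₁) = √(MSE/Sₓₓ) = √(433.241/168.6) = 1.60301.
df = n − 2 = 87.
t* = t_{0.005, 87} = 2.633527.
Margin = t* × SE = 2.633527 × 1.60301 = 4.22157.
CI: 1.693 ± 4.22157 → (-2.529, 5.915).
With 99% confidence, each one-unit increase in daily light exposure is associated with a change of between -2.529 and 5.915 cm in plant height.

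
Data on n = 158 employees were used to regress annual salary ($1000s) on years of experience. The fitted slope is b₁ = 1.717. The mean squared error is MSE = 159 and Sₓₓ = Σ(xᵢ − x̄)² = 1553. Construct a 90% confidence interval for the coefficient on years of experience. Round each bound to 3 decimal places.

SE(b₁) = √(MSE/Sₓₓ) = √(159/1553) = 0.319973.
df = n − 2 = 156.
t* = t_{0.05, 156} = 1.65468.
Margin = t* × SE = 1.65468 × 0.319973 = 0.52945.
CI: 1.717 ± 0.52945 → (1.188, 2.246).
With 90% confidence, each one-unit increase in years of experience is associated with a change of between 1.188 and 2.246 $1000s in annual salary.

(1.188, 2.246)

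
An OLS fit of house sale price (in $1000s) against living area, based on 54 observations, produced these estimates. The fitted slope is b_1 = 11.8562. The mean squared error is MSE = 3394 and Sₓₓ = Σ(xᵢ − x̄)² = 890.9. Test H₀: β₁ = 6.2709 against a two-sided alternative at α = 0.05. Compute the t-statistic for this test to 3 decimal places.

SE(b_1) = √(MSE/Sₓₓ) = √(3394/890.9) = 1.95183.
t = (11.8562 − 6.2709) / 1.95183 = 2.862.
df = n − 2 = 52.
Two-sided p ≈ 0.0061, which is < 0.05, so reject H₀.
There is evidence that the true slope on living area differs from 6.2709 $1000s per unit.

t = 2.862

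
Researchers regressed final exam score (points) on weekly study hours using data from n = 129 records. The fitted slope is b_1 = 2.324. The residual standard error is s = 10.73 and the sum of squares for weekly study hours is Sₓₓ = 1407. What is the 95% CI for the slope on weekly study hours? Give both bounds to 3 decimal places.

SE(b_1) = s/√Sₓₓ = 10.73/√1407 = 0.286057.
df = n − 2 = 127.
t* = t_{0.025, 127} = 1.97882.
Margin = t* × SE = 1.97882 × 0.286057 = 0.56606.
CI: 2.324 ± 0.56606 → (1.758, 2.890).
With 95% confidence, each one-unit increase in weekly study hours is associated with a change of between 1.758 and 2.890 points in final exam score.

(1.758, 2.890)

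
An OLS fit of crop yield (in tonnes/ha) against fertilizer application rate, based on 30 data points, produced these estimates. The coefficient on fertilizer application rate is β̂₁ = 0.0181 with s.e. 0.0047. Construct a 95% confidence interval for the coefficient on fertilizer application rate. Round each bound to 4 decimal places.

(0.0085, 0.0277)

df = n − 2 = 30 − 2 = 28.
t* = t_{0.025, 28} = 2.048407.
Margin = t* × SE = 2.048407 × 0.0047 = 0.009628.
CI: 0.0181 ± 0.009628 → (0.0085, 0.0277).
With 95% confidence, each one-unit increase in fertilizer application rate is associated with a change of between 0.0085 and 0.0277 tonnes/ha in crop yield.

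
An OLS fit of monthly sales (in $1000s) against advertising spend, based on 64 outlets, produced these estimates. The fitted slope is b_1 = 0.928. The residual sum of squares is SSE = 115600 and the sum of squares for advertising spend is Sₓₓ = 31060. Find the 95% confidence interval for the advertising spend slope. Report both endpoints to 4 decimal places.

(0.4382, 1.4178)

MSE = SSE/(n − 2) = 115600/62 = 1864.52.
SE(b_1) = √(MSE/Sₓₓ) = √(1864.52/31060) = 0.245009.
df = n − 2 = 62.
t* = t_{0.025, 62} = 1.998972.
Margin = t* × SE = 1.998972 × 0.245009 = 0.489766.
CI: 0.928 ± 0.489766 → (0.4382, 1.4178).
With 95% confidence, each one-unit increase in advertising spend is associated with a change of between 0.4382 and 1.4178 $1000s in monthly sales.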